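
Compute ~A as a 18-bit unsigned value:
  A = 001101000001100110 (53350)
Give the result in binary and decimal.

Flip each bit (0->1, 1->0):
  001101000001100110
  110010111110011001

Answer: 110010111110011001 (208793)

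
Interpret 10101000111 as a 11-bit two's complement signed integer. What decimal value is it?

MSB is 1, so the value is negative. Find the magnitude:
1. Invert bits:  01010111000
2. Add 1:        01010111001  = 697
3. Apply sign:   -697

Answer: -697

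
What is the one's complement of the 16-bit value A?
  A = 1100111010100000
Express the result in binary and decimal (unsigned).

Flip each bit (0->1, 1->0):
  1100111010100000
  0011000101011111

Answer: 0011000101011111 (12639)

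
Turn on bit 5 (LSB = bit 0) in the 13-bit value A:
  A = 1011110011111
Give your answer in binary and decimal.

Mask = 1 << 5 = 0000000100000
Bit 5 of A is 0, so OR-ing with the mask flips it to 1.
  1011110011111
| 0000000100000
---------------
  1011110111111

Answer: 1011110111111 (6079)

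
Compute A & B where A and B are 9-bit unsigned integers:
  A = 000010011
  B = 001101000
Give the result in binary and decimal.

Apply & to each column (1 only where both bits are 1):
  000010011
& 001101000
-----------
  000000000

Answer: 000000000 (0)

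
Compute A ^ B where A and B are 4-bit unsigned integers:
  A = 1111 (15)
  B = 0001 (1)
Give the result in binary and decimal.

Apply ^ to each column (1 where bits differ):
  1111
^ 0001
------
  1110

Answer: 1110 (14)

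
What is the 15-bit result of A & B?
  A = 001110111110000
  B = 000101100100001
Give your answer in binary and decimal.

Apply & to each column (1 only where both bits are 1):
  001110111110000
& 000101100100001
-----------------
  000100100100000

Answer: 000100100100000 (2336)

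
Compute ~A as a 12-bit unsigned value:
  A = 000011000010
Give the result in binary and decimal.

Flip each bit (0->1, 1->0):
  000011000010
  111100111101

Answer: 111100111101 (3901)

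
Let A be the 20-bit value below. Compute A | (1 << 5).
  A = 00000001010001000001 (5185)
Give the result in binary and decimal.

Mask = 1 << 5 = 00000000000000100000
Bit 5 of A is 0, so OR-ing with the mask flips it to 1.
  00000001010001000001
| 00000000000000100000
----------------------
  00000001010001100001

Answer: 00000001010001100001 (5217)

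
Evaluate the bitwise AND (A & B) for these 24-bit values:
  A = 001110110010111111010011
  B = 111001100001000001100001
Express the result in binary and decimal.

Apply & to each column (1 only where both bits are 1):
  001110110010111111010011
& 111001100001000001100001
--------------------------
  001000100000000001000001

Answer: 001000100000000001000001 (2228289)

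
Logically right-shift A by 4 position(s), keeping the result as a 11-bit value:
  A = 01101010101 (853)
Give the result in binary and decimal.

Logical shift right by 4: drop the bottom 4 bit(s), prepend 4 zero(s) on the left.
  01101010101  ->  keep [0110101], discard [0101], prepend 0000
= 00000110101

Answer: 00000110101 (53)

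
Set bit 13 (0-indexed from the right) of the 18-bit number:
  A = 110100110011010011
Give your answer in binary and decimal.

Mask = 1 << 13 = 000010000000000000
Bit 13 of A is 0, so OR-ing with the mask flips it to 1.
  110100110011010011
| 000010000000000000
--------------------
  110110110011010011

Answer: 110110110011010011 (224467)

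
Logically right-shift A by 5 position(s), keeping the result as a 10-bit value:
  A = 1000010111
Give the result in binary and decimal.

Logical shift right by 5: drop the bottom 5 bit(s), prepend 5 zero(s) on the left.
  1000010111  ->  keep [10000], discard [10111], prepend 00000
= 0000010000

Answer: 0000010000 (16)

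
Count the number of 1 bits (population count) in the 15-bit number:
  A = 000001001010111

000001001010111
1-bits at positions (from bit 0 = LSB): 0, 1, 2, 4, 6, 9
Count = 6

Answer: 6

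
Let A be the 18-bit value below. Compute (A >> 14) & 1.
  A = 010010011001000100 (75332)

Bit 14 is the 15th from the right.
  010010011001000100
     ^
That bit is 0.

Answer: 0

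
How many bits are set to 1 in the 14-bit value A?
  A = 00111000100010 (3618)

00111000100010
1-bits at positions (from bit 0 = LSB): 1, 5, 9, 10, 11
Count = 5

Answer: 5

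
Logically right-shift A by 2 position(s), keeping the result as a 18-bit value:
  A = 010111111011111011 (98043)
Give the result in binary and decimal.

Logical shift right by 2: drop the bottom 2 bit(s), prepend 2 zero(s) on the left.
  010111111011111011  ->  keep [0101111110111110], discard [11], prepend 00
= 000101111110111110

Answer: 000101111110111110 (24510)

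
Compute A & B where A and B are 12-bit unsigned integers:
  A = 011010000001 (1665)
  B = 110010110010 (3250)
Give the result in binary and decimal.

Apply & to each column (1 only where both bits are 1):
  011010000001
& 110010110010
--------------
  010010000000

Answer: 010010000000 (1152)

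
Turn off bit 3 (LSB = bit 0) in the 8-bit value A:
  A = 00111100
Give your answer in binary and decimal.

Mask = ~(1 << 3) = 11110111
Bit 3 of A is 1, so AND-ing with the mask clears it to 0.
  00111100
& 11110111
----------
  00110100

Answer: 00110100 (52)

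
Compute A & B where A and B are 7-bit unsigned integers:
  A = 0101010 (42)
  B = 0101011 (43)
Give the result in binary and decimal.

Apply & to each column (1 only where both bits are 1):
  0101010
& 0101011
---------
  0101010

Answer: 0101010 (42)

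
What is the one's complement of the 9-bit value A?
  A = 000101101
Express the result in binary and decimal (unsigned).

Flip each bit (0->1, 1->0):
  000101101
  111010010

Answer: 111010010 (466)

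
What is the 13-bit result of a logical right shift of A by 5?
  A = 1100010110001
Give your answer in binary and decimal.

Logical shift right by 5: drop the bottom 5 bit(s), prepend 5 zero(s) on the left.
  1100010110001  ->  keep [11000101], discard [10001], prepend 00000
= 0000011000101

Answer: 0000011000101 (197)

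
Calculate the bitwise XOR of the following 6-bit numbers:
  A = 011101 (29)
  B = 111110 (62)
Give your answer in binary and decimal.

Apply ^ to each column (1 where bits differ):
  011101
^ 111110
--------
  100011

Answer: 100011 (35)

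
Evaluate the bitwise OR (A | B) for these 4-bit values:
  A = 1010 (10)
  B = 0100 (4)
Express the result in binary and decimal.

Apply | to each column (1 where either bit is 1):
  1010
| 0100
------
  1110

Answer: 1110 (14)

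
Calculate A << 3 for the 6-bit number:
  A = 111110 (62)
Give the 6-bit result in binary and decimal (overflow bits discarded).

Shift left by 3: drop the top 3 bit(s), append 3 zero(s) on the right.
  111110  ->  discard [111], keep [110], append 000
= 110000

Answer: 110000 (48)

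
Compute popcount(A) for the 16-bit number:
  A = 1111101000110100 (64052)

1111101000110100
1-bits at positions (from bit 0 = LSB): 2, 4, 5, 9, 11, 12, 13, 14, 15
Count = 9

Answer: 9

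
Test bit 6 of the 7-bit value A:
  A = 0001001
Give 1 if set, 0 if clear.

Bit 6 is the 7th from the right.
  0001001
  ^
That bit is 0.

Answer: 0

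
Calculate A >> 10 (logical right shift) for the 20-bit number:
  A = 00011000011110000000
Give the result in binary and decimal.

Logical shift right by 10: drop the bottom 10 bit(s), prepend 10 zero(s) on the left.
  00011000011110000000  ->  keep [0001100001], discard [1110000000], prepend 0000000000
= 00000000000001100001

Answer: 00000000000001100001 (97)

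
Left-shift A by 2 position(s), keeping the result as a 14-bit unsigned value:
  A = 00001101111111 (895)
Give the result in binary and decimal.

Shift left by 2: drop the top 2 bit(s), append 2 zero(s) on the right.
  00001101111111  ->  discard [00], keep [001101111111], append 00
= 00110111111100

Answer: 00110111111100 (3580)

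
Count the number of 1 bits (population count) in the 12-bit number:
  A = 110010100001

110010100001
1-bits at positions (from bit 0 = LSB): 0, 5, 7, 10, 11
Count = 5

Answer: 5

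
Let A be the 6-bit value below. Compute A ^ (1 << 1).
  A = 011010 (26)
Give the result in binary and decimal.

Mask = 1 << 1 = 000010
Bit 1 of A is 1; XOR with the mask flips it to 0.
  011010
^ 000010
--------
  011000

Answer: 011000 (24)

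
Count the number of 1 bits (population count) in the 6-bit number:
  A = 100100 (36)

100100
1-bits at positions (from bit 0 = LSB): 2, 5
Count = 2

Answer: 2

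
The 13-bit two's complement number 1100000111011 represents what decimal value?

MSB is 1, so the value is negative. Find the magnitude:
1. Invert bits:  0011111000100
2. Add 1:        0011111000101  = 1989
3. Apply sign:   -1989

Answer: -1989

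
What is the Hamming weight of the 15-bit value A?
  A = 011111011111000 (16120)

011111011111000
1-bits at positions (from bit 0 = LSB): 3, 4, 5, 6, 7, 9, 10, 11, 12, 13
Count = 10

Answer: 10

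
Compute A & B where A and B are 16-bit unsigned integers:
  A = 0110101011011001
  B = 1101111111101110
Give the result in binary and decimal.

Apply & to each column (1 only where both bits are 1):
  0110101011011001
& 1101111111101110
------------------
  0100101011001000

Answer: 0100101011001000 (19144)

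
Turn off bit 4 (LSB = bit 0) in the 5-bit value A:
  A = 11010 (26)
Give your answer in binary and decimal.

Mask = ~(1 << 4) = 01111
Bit 4 of A is 1, so AND-ing with the mask clears it to 0.
  11010
& 01111
-------
  01010

Answer: 01010 (10)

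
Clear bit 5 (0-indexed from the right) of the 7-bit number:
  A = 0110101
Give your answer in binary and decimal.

Mask = ~(1 << 5) = 1011111
Bit 5 of A is 1, so AND-ing with the mask clears it to 0.
  0110101
& 1011111
---------
  0010101

Answer: 0010101 (21)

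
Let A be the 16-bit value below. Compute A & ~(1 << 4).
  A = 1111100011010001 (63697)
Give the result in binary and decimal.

Mask = ~(1 << 4) = 1111111111101111
Bit 4 of A is 1, so AND-ing with the mask clears it to 0.
  1111100011010001
& 1111111111101111
------------------
  1111100011000001

Answer: 1111100011000001 (63681)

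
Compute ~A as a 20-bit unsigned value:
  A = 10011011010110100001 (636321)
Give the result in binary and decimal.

Flip each bit (0->1, 1->0):
  10011011010110100001
  01100100101001011110

Answer: 01100100101001011110 (412254)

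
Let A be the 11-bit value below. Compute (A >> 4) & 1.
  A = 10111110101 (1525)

Bit 4 is the 5th from the right.
  10111110101
        ^
That bit is 1.

Answer: 1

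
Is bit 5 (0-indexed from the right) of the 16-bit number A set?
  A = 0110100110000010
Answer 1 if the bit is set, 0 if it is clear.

Bit 5 is the 6th from the right.
  0110100110000010
            ^
That bit is 0.

Answer: 0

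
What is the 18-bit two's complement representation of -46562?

1. Binary of +46562:  001011010111100010
2. Invert bits:     110100101000011101
3. Add 1:           110100101000011110

Answer: 110100101000011110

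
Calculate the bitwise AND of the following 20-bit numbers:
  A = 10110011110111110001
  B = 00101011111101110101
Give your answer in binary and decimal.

Apply & to each column (1 only where both bits are 1):
  10110011110111110001
& 00101011111101110101
----------------------
  00100011110101110001

Answer: 00100011110101110001 (146801)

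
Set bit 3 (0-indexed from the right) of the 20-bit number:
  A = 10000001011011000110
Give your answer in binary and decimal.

Mask = 1 << 3 = 00000000000000001000
Bit 3 of A is 0, so OR-ing with the mask flips it to 1.
  10000001011011000110
| 00000000000000001000
----------------------
  10000001011011001110

Answer: 10000001011011001110 (530126)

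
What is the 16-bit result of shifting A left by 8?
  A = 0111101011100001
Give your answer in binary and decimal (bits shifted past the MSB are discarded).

Shift left by 8: drop the top 8 bit(s), append 8 zero(s) on the right.
  0111101011100001  ->  discard [01111010], keep [11100001], append 00000000
= 1110000100000000

Answer: 1110000100000000 (57600)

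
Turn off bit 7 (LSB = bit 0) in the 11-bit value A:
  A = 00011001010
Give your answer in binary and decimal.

Mask = ~(1 << 7) = 11101111111
Bit 7 of A is 1, so AND-ing with the mask clears it to 0.
  00011001010
& 11101111111
-------------
  00001001010

Answer: 00001001010 (74)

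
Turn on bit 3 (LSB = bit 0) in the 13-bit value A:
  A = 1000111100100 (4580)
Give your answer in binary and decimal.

Mask = 1 << 3 = 0000000001000
Bit 3 of A is 0, so OR-ing with the mask flips it to 1.
  1000111100100
| 0000000001000
---------------
  1000111101100

Answer: 1000111101100 (4588)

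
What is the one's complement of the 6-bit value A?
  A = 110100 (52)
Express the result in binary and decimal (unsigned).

Flip each bit (0->1, 1->0):
  110100
  001011

Answer: 001011 (11)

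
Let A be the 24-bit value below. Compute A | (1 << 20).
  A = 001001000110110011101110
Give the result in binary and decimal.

Mask = 1 << 20 = 000100000000000000000000
Bit 20 of A is 0, so OR-ing with the mask flips it to 1.
  001001000110110011101110
| 000100000000000000000000
--------------------------
  001101000110110011101110

Answer: 001101000110110011101110 (3435758)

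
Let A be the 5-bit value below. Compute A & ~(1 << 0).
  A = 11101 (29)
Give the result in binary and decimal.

Mask = ~(1 << 0) = 11110
Bit 0 of A is 1, so AND-ing with the mask clears it to 0.
  11101
& 11110
-------
  11100

Answer: 11100 (28)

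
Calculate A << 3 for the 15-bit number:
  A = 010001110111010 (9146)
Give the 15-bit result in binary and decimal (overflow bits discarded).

Shift left by 3: drop the top 3 bit(s), append 3 zero(s) on the right.
  010001110111010  ->  discard [010], keep [001110111010], append 000
= 001110111010000

Answer: 001110111010000 (7632)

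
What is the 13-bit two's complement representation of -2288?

1. Binary of +2288:  0100011110000
2. Invert bits:     1011100001111
3. Add 1:           1011100010000

Answer: 1011100010000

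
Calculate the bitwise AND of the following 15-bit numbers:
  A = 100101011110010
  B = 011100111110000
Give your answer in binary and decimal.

Apply & to each column (1 only where both bits are 1):
  100101011110010
& 011100111110000
-----------------
  000100011110000

Answer: 000100011110000 (2288)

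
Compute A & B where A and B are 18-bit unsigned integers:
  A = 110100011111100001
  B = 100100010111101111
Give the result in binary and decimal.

Apply & to each column (1 only where both bits are 1):
  110100011111100001
& 100100010111101111
--------------------
  100100010111100001

Answer: 100100010111100001 (148961)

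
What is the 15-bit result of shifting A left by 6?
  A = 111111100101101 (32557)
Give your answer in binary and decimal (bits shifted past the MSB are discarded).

Shift left by 6: drop the top 6 bit(s), append 6 zero(s) on the right.
  111111100101101  ->  discard [111111], keep [100101101], append 000000
= 100101101000000

Answer: 100101101000000 (19264)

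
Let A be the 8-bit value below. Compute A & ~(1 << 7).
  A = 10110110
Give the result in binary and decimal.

Mask = ~(1 << 7) = 01111111
Bit 7 of A is 1, so AND-ing with the mask clears it to 0.
  10110110
& 01111111
----------
  00110110

Answer: 00110110 (54)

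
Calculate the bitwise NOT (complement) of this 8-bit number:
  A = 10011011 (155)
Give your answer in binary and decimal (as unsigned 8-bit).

Flip each bit (0->1, 1->0):
  10011011
  01100100

Answer: 01100100 (100)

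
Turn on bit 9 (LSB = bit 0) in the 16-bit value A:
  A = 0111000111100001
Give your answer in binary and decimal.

Mask = 1 << 9 = 0000001000000000
Bit 9 of A is 0, so OR-ing with the mask flips it to 1.
  0111000111100001
| 0000001000000000
------------------
  0111001111100001

Answer: 0111001111100001 (29665)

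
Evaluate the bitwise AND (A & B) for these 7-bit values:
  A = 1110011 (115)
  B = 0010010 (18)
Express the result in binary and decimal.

Apply & to each column (1 only where both bits are 1):
  1110011
& 0010010
---------
  0010010

Answer: 0010010 (18)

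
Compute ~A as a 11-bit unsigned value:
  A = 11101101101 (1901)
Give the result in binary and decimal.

Flip each bit (0->1, 1->0):
  11101101101
  00010010010

Answer: 00010010010 (146)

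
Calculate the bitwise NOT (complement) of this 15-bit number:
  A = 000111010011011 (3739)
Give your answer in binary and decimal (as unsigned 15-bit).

Flip each bit (0->1, 1->0):
  000111010011011
  111000101100100

Answer: 111000101100100 (29028)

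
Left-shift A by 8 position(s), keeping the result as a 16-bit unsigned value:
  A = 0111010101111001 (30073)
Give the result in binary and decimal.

Shift left by 8: drop the top 8 bit(s), append 8 zero(s) on the right.
  0111010101111001  ->  discard [01110101], keep [01111001], append 00000000
= 0111100100000000

Answer: 0111100100000000 (30976)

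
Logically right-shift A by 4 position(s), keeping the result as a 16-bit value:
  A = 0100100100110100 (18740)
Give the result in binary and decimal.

Logical shift right by 4: drop the bottom 4 bit(s), prepend 4 zero(s) on the left.
  0100100100110100  ->  keep [010010010011], discard [0100], prepend 0000
= 0000010010010011

Answer: 0000010010010011 (1171)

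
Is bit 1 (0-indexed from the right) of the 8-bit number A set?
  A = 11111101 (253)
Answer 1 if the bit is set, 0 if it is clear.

Bit 1 is the 2nd from the right.
  11111101
        ^
That bit is 0.

Answer: 0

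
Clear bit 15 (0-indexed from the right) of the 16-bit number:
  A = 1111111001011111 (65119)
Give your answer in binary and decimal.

Mask = ~(1 << 15) = 0111111111111111
Bit 15 of A is 1, so AND-ing with the mask clears it to 0.
  1111111001011111
& 0111111111111111
------------------
  0111111001011111

Answer: 0111111001011111 (32351)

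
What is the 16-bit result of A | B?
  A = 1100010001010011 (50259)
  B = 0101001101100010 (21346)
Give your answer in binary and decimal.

Apply | to each column (1 where either bit is 1):
  1100010001010011
| 0101001101100010
------------------
  1101011101110011

Answer: 1101011101110011 (55155)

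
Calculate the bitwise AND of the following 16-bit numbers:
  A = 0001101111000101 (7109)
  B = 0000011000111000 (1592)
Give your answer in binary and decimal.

Apply & to each column (1 only where both bits are 1):
  0001101111000101
& 0000011000111000
------------------
  0000001000000000

Answer: 0000001000000000 (512)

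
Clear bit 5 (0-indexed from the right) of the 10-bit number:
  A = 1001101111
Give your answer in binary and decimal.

Mask = ~(1 << 5) = 1111011111
Bit 5 of A is 1, so AND-ing with the mask clears it to 0.
  1001101111
& 1111011111
------------
  1001001111

Answer: 1001001111 (591)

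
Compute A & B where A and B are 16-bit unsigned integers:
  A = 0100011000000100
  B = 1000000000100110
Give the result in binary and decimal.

Apply & to each column (1 only where both bits are 1):
  0100011000000100
& 1000000000100110
------------------
  0000000000000100

Answer: 0000000000000100 (4)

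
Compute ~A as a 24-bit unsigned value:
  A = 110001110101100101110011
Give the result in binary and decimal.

Flip each bit (0->1, 1->0):
  110001110101100101110011
  001110001010011010001100

Answer: 001110001010011010001100 (3712652)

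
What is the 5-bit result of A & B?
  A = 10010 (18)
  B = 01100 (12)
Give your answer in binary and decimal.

Apply & to each column (1 only where both bits are 1):
  10010
& 01100
-------
  00000

Answer: 00000 (0)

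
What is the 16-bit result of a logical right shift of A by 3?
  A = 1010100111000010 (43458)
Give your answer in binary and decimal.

Logical shift right by 3: drop the bottom 3 bit(s), prepend 3 zero(s) on the left.
  1010100111000010  ->  keep [1010100111000], discard [010], prepend 000
= 0001010100111000

Answer: 0001010100111000 (5432)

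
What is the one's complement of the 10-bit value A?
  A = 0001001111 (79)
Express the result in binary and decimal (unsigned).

Flip each bit (0->1, 1->0):
  0001001111
  1110110000

Answer: 1110110000 (944)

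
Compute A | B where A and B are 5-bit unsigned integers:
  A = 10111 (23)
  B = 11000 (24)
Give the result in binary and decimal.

Apply | to each column (1 where either bit is 1):
  10111
| 11000
-------
  11111

Answer: 11111 (31)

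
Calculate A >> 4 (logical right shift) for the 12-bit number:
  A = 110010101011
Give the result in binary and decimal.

Logical shift right by 4: drop the bottom 4 bit(s), prepend 4 zero(s) on the left.
  110010101011  ->  keep [11001010], discard [1011], prepend 0000
= 000011001010

Answer: 000011001010 (202)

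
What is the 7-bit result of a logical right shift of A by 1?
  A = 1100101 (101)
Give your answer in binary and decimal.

Logical shift right by 1: drop the bottom 1 bit(s), prepend 1 zero(s) on the left.
  1100101  ->  keep [110010], discard [1], prepend 0
= 0110010

Answer: 0110010 (50)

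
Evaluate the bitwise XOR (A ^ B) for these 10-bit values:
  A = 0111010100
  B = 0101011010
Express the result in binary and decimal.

Apply ^ to each column (1 where bits differ):
  0111010100
^ 0101011010
------------
  0010001110

Answer: 0010001110 (142)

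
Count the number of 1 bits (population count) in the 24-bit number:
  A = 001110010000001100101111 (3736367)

001110010000001100101111
1-bits at positions (from bit 0 = LSB): 0, 1, 2, 3, 5, 8, 9, 16, 19, 20, 21
Count = 11

Answer: 11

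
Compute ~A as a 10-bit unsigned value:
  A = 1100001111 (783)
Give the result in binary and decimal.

Flip each bit (0->1, 1->0):
  1100001111
  0011110000

Answer: 0011110000 (240)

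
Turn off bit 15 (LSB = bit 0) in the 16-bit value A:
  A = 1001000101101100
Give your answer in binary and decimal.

Mask = ~(1 << 15) = 0111111111111111
Bit 15 of A is 1, so AND-ing with the mask clears it to 0.
  1001000101101100
& 0111111111111111
------------------
  0001000101101100

Answer: 0001000101101100 (4460)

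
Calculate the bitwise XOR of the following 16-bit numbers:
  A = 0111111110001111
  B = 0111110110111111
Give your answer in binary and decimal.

Apply ^ to each column (1 where bits differ):
  0111111110001111
^ 0111110110111111
------------------
  0000001000110000

Answer: 0000001000110000 (560)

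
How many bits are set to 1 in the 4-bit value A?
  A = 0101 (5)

0101
1-bits at positions (from bit 0 = LSB): 0, 2
Count = 2

Answer: 2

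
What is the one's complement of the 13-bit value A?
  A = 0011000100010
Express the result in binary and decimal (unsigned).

Flip each bit (0->1, 1->0):
  0011000100010
  1100111011101

Answer: 1100111011101 (6621)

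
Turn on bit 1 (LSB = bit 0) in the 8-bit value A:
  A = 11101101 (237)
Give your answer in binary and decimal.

Mask = 1 << 1 = 00000010
Bit 1 of A is 0, so OR-ing with the mask flips it to 1.
  11101101
| 00000010
----------
  11101111

Answer: 11101111 (239)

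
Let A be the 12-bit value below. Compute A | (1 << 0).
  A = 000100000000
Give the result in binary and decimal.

Mask = 1 << 0 = 000000000001
Bit 0 of A is 0, so OR-ing with the mask flips it to 1.
  000100000000
| 000000000001
--------------
  000100000001

Answer: 000100000001 (257)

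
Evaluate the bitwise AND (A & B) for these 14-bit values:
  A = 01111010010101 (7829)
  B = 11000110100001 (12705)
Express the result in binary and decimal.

Apply & to each column (1 only where both bits are 1):
  01111010010101
& 11000110100001
----------------
  01000010000001

Answer: 01000010000001 (4225)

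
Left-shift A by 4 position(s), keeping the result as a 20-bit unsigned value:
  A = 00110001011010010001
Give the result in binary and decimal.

Shift left by 4: drop the top 4 bit(s), append 4 zero(s) on the right.
  00110001011010010001  ->  discard [0011], keep [0001011010010001], append 0000
= 00010110100100010000

Answer: 00010110100100010000 (92432)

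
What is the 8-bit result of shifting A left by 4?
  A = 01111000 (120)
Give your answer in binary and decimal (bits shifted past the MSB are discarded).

Shift left by 4: drop the top 4 bit(s), append 4 zero(s) on the right.
  01111000  ->  discard [0111], keep [1000], append 0000
= 10000000

Answer: 10000000 (128)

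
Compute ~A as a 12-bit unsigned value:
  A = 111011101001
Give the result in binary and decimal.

Flip each bit (0->1, 1->0):
  111011101001
  000100010110

Answer: 000100010110 (278)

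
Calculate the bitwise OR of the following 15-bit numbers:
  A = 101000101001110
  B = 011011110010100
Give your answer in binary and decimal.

Apply | to each column (1 where either bit is 1):
  101000101001110
| 011011110010100
-----------------
  111011111011110

Answer: 111011111011110 (30686)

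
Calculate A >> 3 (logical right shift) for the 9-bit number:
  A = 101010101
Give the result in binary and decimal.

Logical shift right by 3: drop the bottom 3 bit(s), prepend 3 zero(s) on the left.
  101010101  ->  keep [101010], discard [101], prepend 000
= 000101010

Answer: 000101010 (42)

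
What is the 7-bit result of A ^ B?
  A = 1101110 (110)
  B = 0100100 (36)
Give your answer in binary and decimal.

Apply ^ to each column (1 where bits differ):
  1101110
^ 0100100
---------
  1001010

Answer: 1001010 (74)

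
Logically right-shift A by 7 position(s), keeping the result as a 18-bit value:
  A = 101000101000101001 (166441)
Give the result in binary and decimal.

Logical shift right by 7: drop the bottom 7 bit(s), prepend 7 zero(s) on the left.
  101000101000101001  ->  keep [10100010100], discard [0101001], prepend 0000000
= 000000010100010100

Answer: 000000010100010100 (1300)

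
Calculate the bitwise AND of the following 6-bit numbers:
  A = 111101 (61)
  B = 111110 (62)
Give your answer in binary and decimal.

Apply & to each column (1 only where both bits are 1):
  111101
& 111110
--------
  111100

Answer: 111100 (60)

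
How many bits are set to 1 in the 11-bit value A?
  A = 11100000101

11100000101
1-bits at positions (from bit 0 = LSB): 0, 2, 8, 9, 10
Count = 5

Answer: 5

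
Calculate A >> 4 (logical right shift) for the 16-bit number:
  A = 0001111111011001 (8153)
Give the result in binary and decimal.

Logical shift right by 4: drop the bottom 4 bit(s), prepend 4 zero(s) on the left.
  0001111111011001  ->  keep [000111111101], discard [1001], prepend 0000
= 0000000111111101

Answer: 0000000111111101 (509)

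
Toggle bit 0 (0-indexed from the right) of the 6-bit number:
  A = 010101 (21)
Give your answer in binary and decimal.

Mask = 1 << 0 = 000001
Bit 0 of A is 1; XOR with the mask flips it to 0.
  010101
^ 000001
--------
  010100

Answer: 010100 (20)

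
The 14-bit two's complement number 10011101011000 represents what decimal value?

MSB is 1, so the value is negative. Find the magnitude:
1. Invert bits:  01100010100111
2. Add 1:        01100010101000  = 6312
3. Apply sign:   -6312

Answer: -6312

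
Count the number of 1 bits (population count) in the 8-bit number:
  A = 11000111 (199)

11000111
1-bits at positions (from bit 0 = LSB): 0, 1, 2, 6, 7
Count = 5

Answer: 5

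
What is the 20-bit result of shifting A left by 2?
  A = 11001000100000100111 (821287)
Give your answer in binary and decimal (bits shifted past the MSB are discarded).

Shift left by 2: drop the top 2 bit(s), append 2 zero(s) on the right.
  11001000100000100111  ->  discard [11], keep [001000100000100111], append 00
= 00100010000010011100

Answer: 00100010000010011100 (139420)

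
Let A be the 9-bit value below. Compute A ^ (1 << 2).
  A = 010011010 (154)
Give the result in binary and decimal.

Mask = 1 << 2 = 000000100
Bit 2 of A is 0; XOR with the mask flips it to 1.
  010011010
^ 000000100
-----------
  010011110

Answer: 010011110 (158)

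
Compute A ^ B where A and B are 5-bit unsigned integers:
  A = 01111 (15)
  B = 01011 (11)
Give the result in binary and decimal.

Apply ^ to each column (1 where bits differ):
  01111
^ 01011
-------
  00100

Answer: 00100 (4)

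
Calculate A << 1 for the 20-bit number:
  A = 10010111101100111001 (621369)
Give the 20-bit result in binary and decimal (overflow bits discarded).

Shift left by 1: drop the top 1 bit(s), append 1 zero(s) on the right.
  10010111101100111001  ->  discard [1], keep [0010111101100111001], append 0
= 00101111011001110010

Answer: 00101111011001110010 (194162)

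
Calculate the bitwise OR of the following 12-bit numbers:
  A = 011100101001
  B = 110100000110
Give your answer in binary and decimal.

Apply | to each column (1 where either bit is 1):
  011100101001
| 110100000110
--------------
  111100101111

Answer: 111100101111 (3887)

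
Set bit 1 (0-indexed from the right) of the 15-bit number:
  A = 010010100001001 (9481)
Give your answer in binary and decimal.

Mask = 1 << 1 = 000000000000010
Bit 1 of A is 0, so OR-ing with the mask flips it to 1.
  010010100001001
| 000000000000010
-----------------
  010010100001011

Answer: 010010100001011 (9483)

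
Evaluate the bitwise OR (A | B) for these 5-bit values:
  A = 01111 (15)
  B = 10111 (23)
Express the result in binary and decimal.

Apply | to each column (1 where either bit is 1):
  01111
| 10111
-------
  11111

Answer: 11111 (31)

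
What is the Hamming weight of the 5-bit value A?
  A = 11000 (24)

11000
1-bits at positions (from bit 0 = LSB): 3, 4
Count = 2

Answer: 2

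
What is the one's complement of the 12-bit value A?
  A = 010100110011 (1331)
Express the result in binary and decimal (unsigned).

Flip each bit (0->1, 1->0):
  010100110011
  101011001100

Answer: 101011001100 (2764)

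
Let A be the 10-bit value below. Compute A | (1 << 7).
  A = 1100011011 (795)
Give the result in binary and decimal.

Mask = 1 << 7 = 0010000000
Bit 7 of A is 0, so OR-ing with the mask flips it to 1.
  1100011011
| 0010000000
------------
  1110011011

Answer: 1110011011 (923)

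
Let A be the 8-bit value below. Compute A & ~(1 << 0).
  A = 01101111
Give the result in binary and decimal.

Mask = ~(1 << 0) = 11111110
Bit 0 of A is 1, so AND-ing with the mask clears it to 0.
  01101111
& 11111110
----------
  01101110

Answer: 01101110 (110)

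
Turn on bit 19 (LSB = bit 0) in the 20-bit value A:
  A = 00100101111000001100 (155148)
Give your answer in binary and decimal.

Mask = 1 << 19 = 10000000000000000000
Bit 19 of A is 0, so OR-ing with the mask flips it to 1.
  00100101111000001100
| 10000000000000000000
----------------------
  10100101111000001100

Answer: 10100101111000001100 (679436)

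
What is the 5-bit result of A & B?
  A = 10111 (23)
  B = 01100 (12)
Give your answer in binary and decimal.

Apply & to each column (1 only where both bits are 1):
  10111
& 01100
-------
  00100

Answer: 00100 (4)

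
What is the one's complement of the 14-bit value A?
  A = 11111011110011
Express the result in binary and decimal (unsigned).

Flip each bit (0->1, 1->0):
  11111011110011
  00000100001100

Answer: 00000100001100 (268)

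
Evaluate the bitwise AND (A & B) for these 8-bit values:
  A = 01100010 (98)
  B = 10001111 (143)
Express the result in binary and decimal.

Apply & to each column (1 only where both bits are 1):
  01100010
& 10001111
----------
  00000010

Answer: 00000010 (2)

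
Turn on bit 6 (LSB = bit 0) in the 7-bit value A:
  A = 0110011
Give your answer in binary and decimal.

Mask = 1 << 6 = 1000000
Bit 6 of A is 0, so OR-ing with the mask flips it to 1.
  0110011
| 1000000
---------
  1110011

Answer: 1110011 (115)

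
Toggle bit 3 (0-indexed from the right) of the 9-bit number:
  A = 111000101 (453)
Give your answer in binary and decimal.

Mask = 1 << 3 = 000001000
Bit 3 of A is 0; XOR with the mask flips it to 1.
  111000101
^ 000001000
-----------
  111001101

Answer: 111001101 (461)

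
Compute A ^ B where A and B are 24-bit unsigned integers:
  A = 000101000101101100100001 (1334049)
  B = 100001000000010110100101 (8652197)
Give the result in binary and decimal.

Apply ^ to each column (1 where bits differ):
  000101000101101100100001
^ 100001000000010110100101
--------------------------
  100100000101111010000100

Answer: 100100000101111010000100 (9461380)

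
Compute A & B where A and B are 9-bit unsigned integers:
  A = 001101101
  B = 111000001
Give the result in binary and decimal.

Apply & to each column (1 only where both bits are 1):
  001101101
& 111000001
-----------
  001000001

Answer: 001000001 (65)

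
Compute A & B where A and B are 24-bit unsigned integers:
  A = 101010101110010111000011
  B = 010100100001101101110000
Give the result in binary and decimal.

Apply & to each column (1 only where both bits are 1):
  101010101110010111000011
& 010100100001101101110000
--------------------------
  000000100000000101000000

Answer: 000000100000000101000000 (131392)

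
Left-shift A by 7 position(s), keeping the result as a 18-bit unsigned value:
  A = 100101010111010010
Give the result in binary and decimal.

Shift left by 7: drop the top 7 bit(s), append 7 zero(s) on the right.
  100101010111010010  ->  discard [1001010], keep [10111010010], append 0000000
= 101110100100000000

Answer: 101110100100000000 (190720)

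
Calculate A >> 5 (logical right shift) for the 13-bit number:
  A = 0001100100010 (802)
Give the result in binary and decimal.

Logical shift right by 5: drop the bottom 5 bit(s), prepend 5 zero(s) on the left.
  0001100100010  ->  keep [00011001], discard [00010], prepend 00000
= 0000000011001

Answer: 0000000011001 (25)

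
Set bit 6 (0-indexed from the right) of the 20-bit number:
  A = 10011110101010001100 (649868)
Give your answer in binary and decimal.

Mask = 1 << 6 = 00000000000001000000
Bit 6 of A is 0, so OR-ing with the mask flips it to 1.
  10011110101010001100
| 00000000000001000000
----------------------
  10011110101011001100

Answer: 10011110101011001100 (649932)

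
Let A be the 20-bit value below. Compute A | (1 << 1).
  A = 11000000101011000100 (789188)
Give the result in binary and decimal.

Mask = 1 << 1 = 00000000000000000010
Bit 1 of A is 0, so OR-ing with the mask flips it to 1.
  11000000101011000100
| 00000000000000000010
----------------------
  11000000101011000110

Answer: 11000000101011000110 (789190)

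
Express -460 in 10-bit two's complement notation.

1. Binary of +460:  0111001100
2. Invert bits:     1000110011
3. Add 1:           1000110100

Answer: 1000110100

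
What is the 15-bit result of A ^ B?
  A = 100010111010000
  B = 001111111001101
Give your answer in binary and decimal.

Apply ^ to each column (1 where bits differ):
  100010111010000
^ 001111111001101
-----------------
  101101000011101

Answer: 101101000011101 (23069)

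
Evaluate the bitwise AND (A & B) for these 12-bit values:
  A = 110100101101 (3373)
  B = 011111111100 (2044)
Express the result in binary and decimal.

Apply & to each column (1 only where both bits are 1):
  110100101101
& 011111111100
--------------
  010100101100

Answer: 010100101100 (1324)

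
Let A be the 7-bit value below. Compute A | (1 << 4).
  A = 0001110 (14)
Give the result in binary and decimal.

Mask = 1 << 4 = 0010000
Bit 4 of A is 0, so OR-ing with the mask flips it to 1.
  0001110
| 0010000
---------
  0011110

Answer: 0011110 (30)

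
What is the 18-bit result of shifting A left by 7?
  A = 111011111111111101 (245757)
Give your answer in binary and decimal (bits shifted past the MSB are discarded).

Shift left by 7: drop the top 7 bit(s), append 7 zero(s) on the right.
  111011111111111101  ->  discard [1110111], keep [11111111101], append 0000000
= 111111111010000000

Answer: 111111111010000000 (261760)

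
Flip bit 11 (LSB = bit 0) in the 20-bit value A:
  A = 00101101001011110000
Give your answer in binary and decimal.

Mask = 1 << 11 = 00000000100000000000
Bit 11 of A is 0; XOR with the mask flips it to 1.
  00101101001011110000
^ 00000000100000000000
----------------------
  00101101101011110000

Answer: 00101101101011110000 (187120)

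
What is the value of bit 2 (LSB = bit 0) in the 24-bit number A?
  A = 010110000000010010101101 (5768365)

Bit 2 is the 3rd from the right.
  010110000000010010101101
                       ^
That bit is 1.

Answer: 1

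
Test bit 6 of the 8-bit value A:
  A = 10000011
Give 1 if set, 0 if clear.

Bit 6 is the 7th from the right.
  10000011
   ^
That bit is 0.

Answer: 0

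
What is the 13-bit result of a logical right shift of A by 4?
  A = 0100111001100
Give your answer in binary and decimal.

Logical shift right by 4: drop the bottom 4 bit(s), prepend 4 zero(s) on the left.
  0100111001100  ->  keep [010011100], discard [1100], prepend 0000
= 0000010011100

Answer: 0000010011100 (156)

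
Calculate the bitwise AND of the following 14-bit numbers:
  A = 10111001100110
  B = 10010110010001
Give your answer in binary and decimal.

Apply & to each column (1 only where both bits are 1):
  10111001100110
& 10010110010001
----------------
  10010000000000

Answer: 10010000000000 (9216)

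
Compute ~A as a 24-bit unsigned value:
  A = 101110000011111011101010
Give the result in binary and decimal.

Flip each bit (0->1, 1->0):
  101110000011111011101010
  010001111100000100010101

Answer: 010001111100000100010101 (4702485)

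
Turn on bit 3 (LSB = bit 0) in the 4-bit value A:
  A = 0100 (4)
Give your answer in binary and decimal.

Mask = 1 << 3 = 1000
Bit 3 of A is 0, so OR-ing with the mask flips it to 1.
  0100
| 1000
------
  1100

Answer: 1100 (12)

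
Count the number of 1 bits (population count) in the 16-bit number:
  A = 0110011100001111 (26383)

0110011100001111
1-bits at positions (from bit 0 = LSB): 0, 1, 2, 3, 8, 9, 10, 13, 14
Count = 9

Answer: 9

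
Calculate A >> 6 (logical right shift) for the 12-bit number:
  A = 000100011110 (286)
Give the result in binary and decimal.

Logical shift right by 6: drop the bottom 6 bit(s), prepend 6 zero(s) on the left.
  000100011110  ->  keep [000100], discard [011110], prepend 000000
= 000000000100

Answer: 000000000100 (4)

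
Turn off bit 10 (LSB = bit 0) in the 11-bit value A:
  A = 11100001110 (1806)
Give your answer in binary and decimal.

Mask = ~(1 << 10) = 01111111111
Bit 10 of A is 1, so AND-ing with the mask clears it to 0.
  11100001110
& 01111111111
-------------
  01100001110

Answer: 01100001110 (782)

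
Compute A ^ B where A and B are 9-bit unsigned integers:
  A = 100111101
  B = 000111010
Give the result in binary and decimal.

Apply ^ to each column (1 where bits differ):
  100111101
^ 000111010
-----------
  100000111

Answer: 100000111 (263)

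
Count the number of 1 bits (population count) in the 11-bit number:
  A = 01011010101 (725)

01011010101
1-bits at positions (from bit 0 = LSB): 0, 2, 4, 6, 7, 9
Count = 6

Answer: 6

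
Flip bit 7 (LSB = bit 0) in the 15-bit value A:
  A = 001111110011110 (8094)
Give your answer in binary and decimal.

Mask = 1 << 7 = 000000010000000
Bit 7 of A is 1; XOR with the mask flips it to 0.
  001111110011110
^ 000000010000000
-----------------
  001111100011110

Answer: 001111100011110 (7966)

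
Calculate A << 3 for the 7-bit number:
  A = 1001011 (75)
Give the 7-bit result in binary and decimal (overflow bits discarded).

Shift left by 3: drop the top 3 bit(s), append 3 zero(s) on the right.
  1001011  ->  discard [100], keep [1011], append 000
= 1011000

Answer: 1011000 (88)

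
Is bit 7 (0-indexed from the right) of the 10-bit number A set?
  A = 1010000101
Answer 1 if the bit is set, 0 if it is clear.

Bit 7 is the 8th from the right.
  1010000101
    ^
That bit is 1.

Answer: 1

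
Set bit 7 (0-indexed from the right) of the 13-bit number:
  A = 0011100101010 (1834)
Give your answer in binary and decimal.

Mask = 1 << 7 = 0000010000000
Bit 7 of A is 0, so OR-ing with the mask flips it to 1.
  0011100101010
| 0000010000000
---------------
  0011110101010

Answer: 0011110101010 (1962)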